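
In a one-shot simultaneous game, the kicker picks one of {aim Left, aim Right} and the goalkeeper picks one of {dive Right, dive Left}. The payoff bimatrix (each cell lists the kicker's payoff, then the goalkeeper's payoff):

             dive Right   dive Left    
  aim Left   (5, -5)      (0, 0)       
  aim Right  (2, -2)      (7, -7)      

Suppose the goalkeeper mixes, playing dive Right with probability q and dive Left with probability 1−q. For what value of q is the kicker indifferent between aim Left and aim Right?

The goalkeeper's mix must leave the kicker indifferent between aim Left and aim Right.
  the kicker's expected payoff from aim Left: q·5 + (1−q)·0 = 5q
  the kicker's expected payoff from aim Right: q·2 + (1−q)·7 = -5q + 7
  5q = -5q + 7  ⇒  10q = 7  ⇒  q = 7/10.

q = 7/10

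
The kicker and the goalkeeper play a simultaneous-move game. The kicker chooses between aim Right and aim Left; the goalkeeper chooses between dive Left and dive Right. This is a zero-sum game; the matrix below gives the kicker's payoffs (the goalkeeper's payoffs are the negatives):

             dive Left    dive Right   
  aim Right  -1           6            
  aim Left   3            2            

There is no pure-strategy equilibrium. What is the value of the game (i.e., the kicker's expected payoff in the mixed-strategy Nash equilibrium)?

The goalkeeper's mix must leave the kicker indifferent between aim Right and aim Left.
  the kicker's expected payoff from aim Right: q·(-1) + (1−q)·6 = -7q + 6
  the kicker's expected payoff from aim Left: q·3 + (1−q)·2 = q + 2
  -7q + 6 = q + 2  ⇒  -8q = -4  ⇒  q = 1/2.
The value is the kicker's expected payoff against this mix (using aim Right): (1/2)·(-1) + (1/2)·6 = 5/2.

v = 5/2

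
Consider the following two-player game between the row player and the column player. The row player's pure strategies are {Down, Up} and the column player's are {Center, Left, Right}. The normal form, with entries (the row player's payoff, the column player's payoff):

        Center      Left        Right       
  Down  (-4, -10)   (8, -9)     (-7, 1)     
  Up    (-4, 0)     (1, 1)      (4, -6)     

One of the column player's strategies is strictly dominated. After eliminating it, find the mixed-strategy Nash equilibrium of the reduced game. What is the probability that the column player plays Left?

q = 11/18

The column player's strategy Center is strictly dominated by Left: -9 > -10 and 1 > 0. Eliminate Center.
The column player's mix must leave the row player indifferent between Down and Up.
  the row player's expected payoff from Down: q·8 + (1−q)·(-7) = 15q - 7
  the row player's expected payoff from Up: q·1 + (1−q)·4 = -3q + 4
  15q - 7 = -3q + 4  ⇒  18q = 11  ⇒  q = 11/18.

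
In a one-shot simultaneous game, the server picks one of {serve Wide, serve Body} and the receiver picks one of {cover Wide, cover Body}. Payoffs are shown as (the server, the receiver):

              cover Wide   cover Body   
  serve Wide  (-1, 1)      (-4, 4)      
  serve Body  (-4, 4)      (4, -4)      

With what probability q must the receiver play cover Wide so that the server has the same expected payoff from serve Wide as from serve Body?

For the server to be willing to mix, the server must be indifferent between serve Wide and serve Body, which pins down the receiver's mix.
  the server's expected payoff from serve Wide: q·(-1) + (1−q)·(-4) = 3q - 4
  the server's expected payoff from serve Body: q·(-4) + (1−q)·4 = -8q + 4
  3q - 4 = -8q + 4  ⇒  11q = 8  ⇒  q = 8/11.

q = 8/11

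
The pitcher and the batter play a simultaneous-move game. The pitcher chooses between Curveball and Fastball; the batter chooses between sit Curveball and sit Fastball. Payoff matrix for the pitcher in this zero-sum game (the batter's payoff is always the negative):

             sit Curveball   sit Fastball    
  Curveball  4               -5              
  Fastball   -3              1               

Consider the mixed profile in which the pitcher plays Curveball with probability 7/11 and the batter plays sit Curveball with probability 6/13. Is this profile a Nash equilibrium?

Given the pitcher's mix p = 7/11, the batter's payoff from sit Curveball is -16/11 but from sit Fastball is 31/11. The batter strictly prefers sit Fastball, so the batter would not mix.
So the proposed profile is not a Nash equilibrium.

No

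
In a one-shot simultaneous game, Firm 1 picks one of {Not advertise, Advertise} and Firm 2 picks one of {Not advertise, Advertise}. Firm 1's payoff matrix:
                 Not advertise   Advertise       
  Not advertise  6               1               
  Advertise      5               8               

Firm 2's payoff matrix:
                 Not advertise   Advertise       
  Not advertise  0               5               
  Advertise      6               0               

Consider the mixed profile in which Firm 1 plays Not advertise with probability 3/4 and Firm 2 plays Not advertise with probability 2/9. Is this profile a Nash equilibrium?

No

Given Firm 1's mix p = 3/4, Firm 2's payoff from Not advertise is 3/2 but from Advertise is 15/4. Firm 2 strictly prefers Advertise, so Firm 2 would not mix.
So the proposed profile is not a Nash equilibrium.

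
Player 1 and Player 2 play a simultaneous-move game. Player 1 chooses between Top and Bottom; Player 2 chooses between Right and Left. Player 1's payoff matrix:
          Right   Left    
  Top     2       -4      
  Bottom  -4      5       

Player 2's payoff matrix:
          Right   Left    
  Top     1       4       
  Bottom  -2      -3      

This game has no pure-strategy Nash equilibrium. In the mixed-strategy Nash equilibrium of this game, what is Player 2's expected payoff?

Player 2's indifference between Right and Left determines Player 1's mixing probability p:
  Player 2's expected payoff from Right: p·1 + (1−p)·(-2) = 3p - 2
  Player 2's expected payoff from Left: p·4 + (1−p)·(-3) = 7p - 3
  3p - 2 = 7p - 3  ⇒  -4p = -1  ⇒  p = 1/4.
At equilibrium Player 2 is indifferent across columns, so Player 2's payoff equals the payoff from Right: (1/4)·1 + (3/4)·(-2) = -5/4.

-5/4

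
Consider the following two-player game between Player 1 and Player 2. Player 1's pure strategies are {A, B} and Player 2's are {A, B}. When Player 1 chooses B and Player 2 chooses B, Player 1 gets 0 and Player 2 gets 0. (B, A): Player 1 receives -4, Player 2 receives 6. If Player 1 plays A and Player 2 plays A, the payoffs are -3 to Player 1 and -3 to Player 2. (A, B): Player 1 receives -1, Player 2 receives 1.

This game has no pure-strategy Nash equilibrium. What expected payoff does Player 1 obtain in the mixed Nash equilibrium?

Player 1's indifference between A and B determines Player 2's mixing probability q:
  Player 1's expected payoff from A: q·(-3) + (1−q)·(-1) = -2q - 1
  Player 1's expected payoff from B: q·(-4) + (1−q)·0 = -4q
  -2q - 1 = -4q  ⇒  2q = 1  ⇒  q = 1/2.
At equilibrium Player 1 is indifferent across rows, so Player 1's payoff equals the payoff from A: (1/2)·(-3) + (1/2)·(-1) = -2.

-2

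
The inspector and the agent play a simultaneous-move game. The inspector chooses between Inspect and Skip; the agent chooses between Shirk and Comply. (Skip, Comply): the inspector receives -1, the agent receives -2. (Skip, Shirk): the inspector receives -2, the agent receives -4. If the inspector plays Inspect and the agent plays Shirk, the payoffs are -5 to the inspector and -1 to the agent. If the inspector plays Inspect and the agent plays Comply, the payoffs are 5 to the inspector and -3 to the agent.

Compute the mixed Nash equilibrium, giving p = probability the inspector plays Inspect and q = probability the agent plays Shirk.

The agent's indifference between Shirk and Comply determines the inspector's mixing probability p:
  the agent's payoff from Shirk: p·(-1) + (1−p)·(-4) = 3p - 4
  the agent's payoff from Comply: p·(-3) + (1−p)·(-2) = -p - 2
  3p - 4 = -p - 2  ⇒  4p = 2  ⇒  p = 1/2.
For the inspector to be willing to mix, the inspector must be indifferent between Inspect and Skip, which pins down the agent's mix.
  the inspector's payoff from Inspect: q·(-5) + (1−q)·5 = -10q + 5
  the inspector's payoff from Skip: q·(-2) + (1−q)·(-1) = -q - 1
  -10q + 5 = -q - 1  ⇒  -9q = -6  ⇒  q = 2/3.

p = 1/2, q = 2/3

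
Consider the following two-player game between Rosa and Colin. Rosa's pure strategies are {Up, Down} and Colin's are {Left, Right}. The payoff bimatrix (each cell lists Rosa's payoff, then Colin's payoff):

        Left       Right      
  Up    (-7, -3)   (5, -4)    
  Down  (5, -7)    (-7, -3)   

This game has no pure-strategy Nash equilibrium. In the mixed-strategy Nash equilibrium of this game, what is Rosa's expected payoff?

-1

Colin's mix must leave Rosa indifferent between Up and Down.
  Rosa's expected payoff from Up: q·(-7) + (1−q)·5 = -12q + 5
  Rosa's expected payoff from Down: q·5 + (1−q)·(-7) = 12q - 7
  -12q + 5 = 12q - 7  ⇒  -24q = -12  ⇒  q = 1/2.
At equilibrium Rosa is indifferent across rows, so Rosa's payoff equals the payoff from Up: (1/2)·(-7) + (1/2)·5 = -1.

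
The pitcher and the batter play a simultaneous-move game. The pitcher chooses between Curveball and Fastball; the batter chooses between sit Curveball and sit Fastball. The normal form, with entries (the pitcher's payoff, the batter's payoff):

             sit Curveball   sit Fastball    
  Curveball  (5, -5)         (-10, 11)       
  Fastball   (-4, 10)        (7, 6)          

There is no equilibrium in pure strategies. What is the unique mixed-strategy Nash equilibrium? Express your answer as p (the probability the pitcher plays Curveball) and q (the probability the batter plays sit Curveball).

p = 1/5, q = 17/26

For the batter to be willing to mix, the batter must be indifferent between sit Curveball and sit Fastball, which pins down the pitcher's mix.
  the batter's payoff to sit Curveball: p·(-5) + (1−p)·10 = -15p + 10
  the batter's payoff to sit Fastball: p·11 + (1−p)·6 = 5p + 6
  -15p + 10 = 5p + 6  ⇒  -20p = -4  ⇒  p = 1/5.
The pitcher's indifference between Curveball and Fastball determines the batter's mixing probability q:
  the pitcher's expected payoff from Curveball: q·5 + (1−q)·(-10) = 15q - 10
  the pitcher's expected payoff from Fastball: q·(-4) + (1−q)·7 = -11q + 7
  15q - 10 = -11q + 7  ⇒  26q = 17  ⇒  q = 17/26.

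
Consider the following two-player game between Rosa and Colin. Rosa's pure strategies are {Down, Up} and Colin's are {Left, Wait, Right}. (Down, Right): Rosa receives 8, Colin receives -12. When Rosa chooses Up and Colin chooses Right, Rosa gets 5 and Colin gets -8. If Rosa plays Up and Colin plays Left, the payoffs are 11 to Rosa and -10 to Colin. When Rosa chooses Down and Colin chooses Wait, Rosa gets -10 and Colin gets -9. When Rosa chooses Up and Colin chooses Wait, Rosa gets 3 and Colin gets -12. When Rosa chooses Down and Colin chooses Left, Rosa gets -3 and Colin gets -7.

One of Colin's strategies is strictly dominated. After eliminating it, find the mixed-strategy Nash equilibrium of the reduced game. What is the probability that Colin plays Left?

Colin's strategy Wait is strictly dominated by Left: -7 > -9 and -10 > -12. Eliminate Wait.
In a mixed equilibrium Rosa is indifferent between Down and Up; this condition fixes q.
  Rosa's payoff from Down: q·(-3) + (1−q)·8 = -11q + 8
  Rosa's payoff from Up: q·11 + (1−q)·5 = 6q + 5
  -11q + 8 = 6q + 5  ⇒  -17q = -3  ⇒  q = 3/17.

q = 3/17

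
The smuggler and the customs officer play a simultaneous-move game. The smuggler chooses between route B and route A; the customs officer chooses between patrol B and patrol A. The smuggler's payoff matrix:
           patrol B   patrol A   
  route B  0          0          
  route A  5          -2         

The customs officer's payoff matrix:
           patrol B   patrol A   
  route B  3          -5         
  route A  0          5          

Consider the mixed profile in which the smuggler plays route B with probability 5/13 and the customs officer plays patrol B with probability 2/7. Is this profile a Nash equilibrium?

Check the customs officer's indifference given the smuggler's mix p = 5/13:
  payoff from patrol B = 15/13; payoff from patrol A = 15/13 — equal.
Check the smuggler's indifference given the customs officer's mix q = 2/7:
  payoff from route B = 0; payoff from route A = 0 — equal.
Both players are indifferent, so neither can profitably deviate.

Yes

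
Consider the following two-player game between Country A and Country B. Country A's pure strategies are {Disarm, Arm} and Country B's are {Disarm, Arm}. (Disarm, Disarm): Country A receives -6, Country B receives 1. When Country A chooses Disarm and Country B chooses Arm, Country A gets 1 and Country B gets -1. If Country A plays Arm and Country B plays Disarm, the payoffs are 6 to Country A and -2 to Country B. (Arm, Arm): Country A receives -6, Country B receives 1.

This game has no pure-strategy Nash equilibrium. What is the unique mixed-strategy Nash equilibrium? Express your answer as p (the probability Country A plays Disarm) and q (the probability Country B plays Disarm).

p = 3/5, q = 7/19

Country A's mix must leave Country B indifferent between Disarm and Arm.
  Country B's payoff to Disarm: p·1 + (1−p)·(-2) = 3p - 2
  Country B's payoff to Arm: p·(-1) + (1−p)·1 = -2p + 1
  3p - 2 = -2p + 1  ⇒  5p = 3  ⇒  p = 3/5.
In a mixed equilibrium Country A is indifferent between Disarm and Arm; this condition fixes q.
  Country A's expected payoff from Disarm: q·(-6) + (1−q)·1 = -7q + 1
  Country A's expected payoff from Arm: q·6 + (1−q)·(-6) = 12q - 6
  -7q + 1 = 12q - 6  ⇒  -19q = -7  ⇒  q = 7/19.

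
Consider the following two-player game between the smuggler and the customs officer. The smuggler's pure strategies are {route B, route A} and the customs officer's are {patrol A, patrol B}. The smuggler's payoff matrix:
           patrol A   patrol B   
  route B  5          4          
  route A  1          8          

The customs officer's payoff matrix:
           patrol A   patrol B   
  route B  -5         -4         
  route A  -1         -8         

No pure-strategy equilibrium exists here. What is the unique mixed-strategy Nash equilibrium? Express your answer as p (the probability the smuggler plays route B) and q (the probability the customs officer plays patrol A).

p = 7/8, q = 1/2

The customs officer's indifference between patrol A and patrol B determines the smuggler's mixing probability p:
  the customs officer's expected payoff from patrol A: p·(-5) + (1−p)·(-1) = -4p - 1
  the customs officer's expected payoff from patrol B: p·(-4) + (1−p)·(-8) = 4p - 8
  -4p - 1 = 4p - 8  ⇒  -8p = -7  ⇒  p = 7/8.
The customs officer's mix must leave the smuggler indifferent between route B and route A.
  the smuggler's payoff to route B: q·5 + (1−q)·4 = q + 4
  the smuggler's payoff to route A: q·1 + (1−q)·8 = -7q + 8
  q + 4 = -7q + 8  ⇒  8q = 4  ⇒  q = 1/2.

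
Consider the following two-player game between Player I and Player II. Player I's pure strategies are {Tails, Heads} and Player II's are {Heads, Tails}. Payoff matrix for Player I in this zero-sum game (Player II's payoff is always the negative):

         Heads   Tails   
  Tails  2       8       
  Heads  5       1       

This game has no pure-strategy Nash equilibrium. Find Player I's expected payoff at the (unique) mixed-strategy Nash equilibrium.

19/5

Set Player I's expected payoff from Tails equal to that from Heads:
  Player I's payoff to Tails: q·2 + (1−q)·8 = -6q + 8
  Player I's payoff to Heads: q·5 + (1−q)·1 = 4q + 1
  -6q + 8 = 4q + 1  ⇒  -10q = -7  ⇒  q = 7/10.
At equilibrium Player I is indifferent across rows, so Player I's payoff equals the payoff from Tails: (7/10)·2 + (3/10)·8 = 19/5.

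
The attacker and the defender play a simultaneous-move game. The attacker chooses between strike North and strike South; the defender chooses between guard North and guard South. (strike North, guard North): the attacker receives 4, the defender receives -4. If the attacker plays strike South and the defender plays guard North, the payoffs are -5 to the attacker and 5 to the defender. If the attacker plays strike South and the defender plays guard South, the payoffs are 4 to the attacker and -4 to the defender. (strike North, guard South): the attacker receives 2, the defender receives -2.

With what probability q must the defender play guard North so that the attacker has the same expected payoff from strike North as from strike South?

The defender's mix must leave the attacker indifferent between strike North and strike South.
  the attacker's payoff from strike North: q·4 + (1−q)·2 = 2q + 2
  the attacker's payoff from strike South: q·(-5) + (1−q)·4 = -9q + 4
  2q + 2 = -9q + 4  ⇒  11q = 2  ⇒  q = 2/11.

q = 2/11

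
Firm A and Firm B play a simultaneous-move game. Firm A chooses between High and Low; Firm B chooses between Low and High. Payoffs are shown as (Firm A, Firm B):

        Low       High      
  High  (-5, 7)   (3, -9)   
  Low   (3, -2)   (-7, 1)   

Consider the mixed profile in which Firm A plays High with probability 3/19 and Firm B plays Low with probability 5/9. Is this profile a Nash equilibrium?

Check Firm B's indifference given Firm A's mix p = 3/19:
  payoff from Low = -11/19; payoff from High = -11/19 — equal.
Check Firm A's indifference given Firm B's mix q = 5/9:
  payoff from High = -13/9; payoff from Low = -13/9 — equal.
Both players are indifferent, so neither can profitably deviate.

Yes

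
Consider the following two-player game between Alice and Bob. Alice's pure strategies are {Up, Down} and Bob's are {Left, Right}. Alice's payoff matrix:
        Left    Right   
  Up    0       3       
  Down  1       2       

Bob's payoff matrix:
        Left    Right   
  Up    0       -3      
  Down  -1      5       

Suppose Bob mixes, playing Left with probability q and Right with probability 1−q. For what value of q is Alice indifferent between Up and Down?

q = 1/2

For Alice to be willing to mix, Alice must be indifferent between Up and Down, which pins down Bob's mix.
  Alice's expected payoff from Up: q·0 + (1−q)·3 = -3q + 3
  Alice's expected payoff from Down: q·1 + (1−q)·2 = -q + 2
  -3q + 3 = -q + 2  ⇒  -2q = -1  ⇒  q = 1/2.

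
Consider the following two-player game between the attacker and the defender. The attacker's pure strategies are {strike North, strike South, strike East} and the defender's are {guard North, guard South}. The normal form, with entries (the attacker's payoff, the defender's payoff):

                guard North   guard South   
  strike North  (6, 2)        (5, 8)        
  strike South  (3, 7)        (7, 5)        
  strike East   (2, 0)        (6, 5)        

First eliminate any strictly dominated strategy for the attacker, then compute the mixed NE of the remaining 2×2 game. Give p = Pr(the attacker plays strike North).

p = 1/4

The attacker's strategy strike East is strictly dominated by strike South: 3 > 2 and 7 > 6. Eliminate strike East.
The attacker's mix must leave the defender indifferent between guard North and guard South.
  the defender's expected payoff from guard North: p·2 + (1−p)·7 = -5p + 7
  the defender's expected payoff from guard South: p·8 + (1−p)·5 = 3p + 5
  -5p + 7 = 3p + 5  ⇒  -8p = -2  ⇒  p = 1/4.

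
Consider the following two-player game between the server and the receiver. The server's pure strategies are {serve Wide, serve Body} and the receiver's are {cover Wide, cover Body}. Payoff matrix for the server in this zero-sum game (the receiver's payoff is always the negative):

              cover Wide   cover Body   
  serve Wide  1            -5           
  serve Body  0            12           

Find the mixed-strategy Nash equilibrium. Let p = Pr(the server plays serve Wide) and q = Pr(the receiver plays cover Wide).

p = 2/3, q = 17/18

Set the receiver's expected payoff from cover Wide equal to that from cover Body:
  the receiver's payoff from cover Wide: p·(-1) + (1−p)·0 = -p
  the receiver's payoff from cover Body: p·5 + (1−p)·(-12) = 17p - 12
  -p = 17p - 12  ⇒  -18p = -12  ⇒  p = 2/3.
The server's indifference between serve Wide and serve Body determines the receiver's mixing probability q:
  the server's payoff from serve Wide: q·1 + (1−q)·(-5) = 6q - 5
  the server's payoff from serve Body: q·0 + (1−q)·12 = -12q + 12
  6q - 5 = -12q + 12  ⇒  18q = 17  ⇒  q = 17/18.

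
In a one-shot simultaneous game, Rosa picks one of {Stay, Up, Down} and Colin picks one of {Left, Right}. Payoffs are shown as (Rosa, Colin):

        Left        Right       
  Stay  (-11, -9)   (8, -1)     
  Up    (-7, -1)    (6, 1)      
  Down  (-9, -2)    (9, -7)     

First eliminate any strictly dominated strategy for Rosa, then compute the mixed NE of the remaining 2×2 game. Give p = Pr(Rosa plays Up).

p = 5/7

Rosa's strategy Stay is strictly dominated by Down: -9 > -11 and 9 > 8. Eliminate Stay.
For Colin to be willing to mix, Colin must be indifferent between Left and Right, which pins down Rosa's mix.
  Colin's payoff from Left: p·(-1) + (1−p)·(-2) = p - 2
  Colin's payoff from Right: p·1 + (1−p)·(-7) = 8p - 7
  p - 2 = 8p - 7  ⇒  -7p = -5  ⇒  p = 5/7.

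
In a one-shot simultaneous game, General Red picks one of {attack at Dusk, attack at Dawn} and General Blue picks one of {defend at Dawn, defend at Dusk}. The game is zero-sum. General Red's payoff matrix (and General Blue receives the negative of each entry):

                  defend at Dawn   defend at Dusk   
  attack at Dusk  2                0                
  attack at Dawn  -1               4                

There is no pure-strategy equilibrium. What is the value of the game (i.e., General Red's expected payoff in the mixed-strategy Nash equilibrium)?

Set General Red's expected payoff from attack at Dusk equal to that from attack at Dawn:
  General Red's payoff from attack at Dusk: q·2 + (1−q)·0 = 2q
  General Red's payoff from attack at Dawn: q·(-1) + (1−q)·4 = -5q + 4
  2q = -5q + 4  ⇒  7q = 4  ⇒  q = 4/7.
The value is General Red's expected payoff against this mix (using attack at Dusk): (4/7)·2 + (3/7)·0 = 8/7.

v = 8/7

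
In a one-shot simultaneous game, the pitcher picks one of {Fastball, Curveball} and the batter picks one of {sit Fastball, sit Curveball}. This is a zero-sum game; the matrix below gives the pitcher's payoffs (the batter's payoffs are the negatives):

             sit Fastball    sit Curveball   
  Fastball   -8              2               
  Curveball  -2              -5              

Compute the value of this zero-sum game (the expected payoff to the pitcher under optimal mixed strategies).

For the pitcher to be willing to mix, the pitcher must be indifferent between Fastball and Curveball, which pins down the batter's mix.
  the pitcher's payoff to Fastball: q·(-8) + (1−q)·2 = -10q + 2
  the pitcher's payoff to Curveball: q·(-2) + (1−q)·(-5) = 3q - 5
  -10q + 2 = 3q - 5  ⇒  -13q = -7  ⇒  q = 7/13.
The value is the pitcher's expected payoff against this mix (using Fastball): (7/13)·(-8) + (6/13)·2 = -44/13.

v = -44/13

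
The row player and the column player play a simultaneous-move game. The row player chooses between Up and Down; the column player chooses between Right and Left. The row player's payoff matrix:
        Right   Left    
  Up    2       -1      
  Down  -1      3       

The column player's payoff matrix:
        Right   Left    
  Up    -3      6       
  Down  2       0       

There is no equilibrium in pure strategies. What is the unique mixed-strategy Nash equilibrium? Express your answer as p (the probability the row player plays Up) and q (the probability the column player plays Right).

In a mixed equilibrium the column player is indifferent between Right and Left; this condition fixes p.
  the column player's expected payoff from Right: p·(-3) + (1−p)·2 = -5p + 2
  the column player's expected payoff from Left: p·6 + (1−p)·0 = 6p
  -5p + 2 = 6p  ⇒  -11p = -2  ⇒  p = 2/11.
Set the row player's expected payoff from Up equal to that from Down:
  the row player's payoff from Up: q·2 + (1−q)·(-1) = 3q - 1
  the row player's payoff from Down: q·(-1) + (1−q)·3 = -4q + 3
  3q - 1 = -4q + 3  ⇒  7q = 4  ⇒  q = 4/7.

p = 2/11, q = 4/7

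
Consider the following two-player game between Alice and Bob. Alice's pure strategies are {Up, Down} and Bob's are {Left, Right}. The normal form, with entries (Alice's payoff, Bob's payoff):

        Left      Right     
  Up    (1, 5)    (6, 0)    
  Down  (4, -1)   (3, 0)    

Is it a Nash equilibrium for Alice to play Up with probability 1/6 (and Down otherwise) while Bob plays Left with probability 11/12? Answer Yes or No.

Given Bob's mix q = 11/12, Alice's payoff from Up is 17/12 but from Down is 47/12. Alice strictly prefers Down, so Alice would not mix.
So the proposed profile is not a Nash equilibrium.

No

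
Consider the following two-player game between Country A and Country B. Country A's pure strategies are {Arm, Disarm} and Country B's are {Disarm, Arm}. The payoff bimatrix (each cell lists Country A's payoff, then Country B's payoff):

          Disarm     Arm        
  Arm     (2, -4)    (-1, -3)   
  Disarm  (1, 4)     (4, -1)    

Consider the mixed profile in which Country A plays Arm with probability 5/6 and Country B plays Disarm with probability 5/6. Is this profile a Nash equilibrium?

Yes

Check Country B's indifference given Country A's mix p = 5/6:
  payoff from Disarm = -8/3; payoff from Arm = -8/3 — equal.
Check Country A's indifference given Country B's mix q = 5/6:
  payoff from Arm = 3/2; payoff from Disarm = 3/2 — equal.
Both players are indifferent, so neither can profitably deviate.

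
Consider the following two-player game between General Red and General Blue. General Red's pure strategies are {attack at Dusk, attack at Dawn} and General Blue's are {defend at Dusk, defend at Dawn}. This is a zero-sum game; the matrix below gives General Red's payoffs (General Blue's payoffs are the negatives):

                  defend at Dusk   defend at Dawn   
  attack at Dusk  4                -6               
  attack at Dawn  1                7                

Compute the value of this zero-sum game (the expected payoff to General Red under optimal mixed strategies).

For General Red to be willing to mix, General Red must be indifferent between attack at Dusk and attack at Dawn, which pins down General Blue's mix.
  General Red's expected payoff from attack at Dusk: q·4 + (1−q)·(-6) = 10q - 6
  General Red's expected payoff from attack at Dawn: q·1 + (1−q)·7 = -6q + 7
  10q - 6 = -6q + 7  ⇒  16q = 13  ⇒  q = 13/16.
The value is General Red's expected payoff against this mix (using attack at Dusk): (13/16)·4 + (3/16)·(-6) = 17/8.

v = 17/8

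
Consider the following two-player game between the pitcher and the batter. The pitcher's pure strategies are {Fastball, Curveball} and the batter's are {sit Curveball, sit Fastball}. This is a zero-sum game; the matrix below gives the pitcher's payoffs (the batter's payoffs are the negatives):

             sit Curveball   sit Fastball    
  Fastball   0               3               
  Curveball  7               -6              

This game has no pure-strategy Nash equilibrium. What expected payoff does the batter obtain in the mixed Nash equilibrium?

For the batter to be willing to mix, the batter must be indifferent between sit Curveball and sit Fastball, which pins down the pitcher's mix.
  the batter's payoff from sit Curveball: p·0 + (1−p)·(-7) = 7p - 7
  the batter's payoff from sit Fastball: p·(-3) + (1−p)·6 = -9p + 6
  7p - 7 = -9p + 6  ⇒  16p = 13  ⇒  p = 13/16.
At equilibrium the batter is indifferent across columns, so the batter's payoff equals the payoff from sit Curveball: (13/16)·0 + (3/16)·(-7) = -21/16.

-21/16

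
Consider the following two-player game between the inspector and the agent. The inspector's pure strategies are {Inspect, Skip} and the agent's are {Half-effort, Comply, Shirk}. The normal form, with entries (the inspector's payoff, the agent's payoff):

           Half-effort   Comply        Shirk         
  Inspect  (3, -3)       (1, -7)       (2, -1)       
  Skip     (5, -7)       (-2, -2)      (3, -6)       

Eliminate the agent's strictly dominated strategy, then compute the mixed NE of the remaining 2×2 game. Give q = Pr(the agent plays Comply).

The agent's strategy Half-effort is strictly dominated by Shirk: -1 > -3 and -6 > -7. Eliminate Half-effort.
The inspector's indifference between Inspect and Skip determines the agent's mixing probability q:
  the inspector's payoff to Inspect: q·1 + (1−q)·2 = -q + 2
  the inspector's payoff to Skip: q·(-2) + (1−q)·3 = -5q + 3
  -q + 2 = -5q + 3  ⇒  4q = 1  ⇒  q = 1/4.

q = 1/4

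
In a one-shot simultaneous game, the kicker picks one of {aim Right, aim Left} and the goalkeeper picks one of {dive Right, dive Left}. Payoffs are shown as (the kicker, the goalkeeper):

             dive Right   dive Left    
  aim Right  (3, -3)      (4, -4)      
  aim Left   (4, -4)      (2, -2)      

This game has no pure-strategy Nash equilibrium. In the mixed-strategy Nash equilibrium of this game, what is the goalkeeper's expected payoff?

The kicker's mix must leave the goalkeeper indifferent between dive Right and dive Left.
  the goalkeeper's payoff from dive Right: p·(-3) + (1−p)·(-4) = p - 4
  the goalkeeper's payoff from dive Left: p·(-4) + (1−p)·(-2) = -2p - 2
  p - 4 = -2p - 2  ⇒  3p = 2  ⇒  p = 2/3.
At equilibrium the goalkeeper is indifferent across columns, so the goalkeeper's payoff equals the payoff from dive Right: (2/3)·(-3) + (1/3)·(-4) = -10/3.

-10/3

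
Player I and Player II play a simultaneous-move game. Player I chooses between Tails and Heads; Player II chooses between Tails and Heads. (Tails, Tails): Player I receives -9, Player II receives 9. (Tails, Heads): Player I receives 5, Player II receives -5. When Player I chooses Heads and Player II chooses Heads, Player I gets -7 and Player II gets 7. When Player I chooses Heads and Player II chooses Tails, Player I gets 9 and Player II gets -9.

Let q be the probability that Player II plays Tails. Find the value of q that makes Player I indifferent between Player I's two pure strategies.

q = 2/5

Player II's mix must leave Player I indifferent between Tails and Heads.
  Player I's payoff to Tails: q·(-9) + (1−q)·5 = -14q + 5
  Player I's payoff to Heads: q·9 + (1−q)·(-7) = 16q - 7
  -14q + 5 = 16q - 7  ⇒  -30q = -12  ⇒  q = 2/5.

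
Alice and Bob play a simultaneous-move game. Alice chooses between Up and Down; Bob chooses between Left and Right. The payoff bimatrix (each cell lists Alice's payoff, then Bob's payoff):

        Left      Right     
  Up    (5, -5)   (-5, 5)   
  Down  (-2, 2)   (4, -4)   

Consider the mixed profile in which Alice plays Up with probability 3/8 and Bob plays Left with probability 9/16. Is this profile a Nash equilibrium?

Yes

Check Bob's indifference given Alice's mix p = 3/8:
  payoff from Left = -5/8; payoff from Right = -5/8 — equal.
Check Alice's indifference given Bob's mix q = 9/16:
  payoff from Up = 5/8; payoff from Down = 5/8 — equal.
Both players are indifferent, so neither can profitably deviate.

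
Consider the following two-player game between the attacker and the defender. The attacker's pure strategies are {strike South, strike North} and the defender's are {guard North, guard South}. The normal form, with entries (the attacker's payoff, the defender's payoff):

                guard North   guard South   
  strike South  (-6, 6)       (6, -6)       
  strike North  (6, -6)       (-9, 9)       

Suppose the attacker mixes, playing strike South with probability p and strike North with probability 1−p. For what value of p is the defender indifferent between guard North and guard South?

p = 5/9

Set the defender's expected payoff from guard North equal to that from guard South:
  the defender's payoff from guard North: p·6 + (1−p)·(-6) = 12p - 6
  the defender's payoff from guard South: p·(-6) + (1−p)·9 = -15p + 9
  12p - 6 = -15p + 9  ⇒  27p = 15  ⇒  p = 5/9.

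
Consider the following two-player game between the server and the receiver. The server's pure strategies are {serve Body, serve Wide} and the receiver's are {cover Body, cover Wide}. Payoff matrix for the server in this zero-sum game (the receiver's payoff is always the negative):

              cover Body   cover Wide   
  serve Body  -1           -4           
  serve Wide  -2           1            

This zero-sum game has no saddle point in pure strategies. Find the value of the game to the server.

v = -3/2

In a mixed equilibrium the server is indifferent between serve Body and serve Wide; this condition fixes q.
  the server's payoff to serve Body: q·(-1) + (1−q)·(-4) = 3q - 4
  the server's payoff to serve Wide: q·(-2) + (1−q)·1 = -3q + 1
  3q - 4 = -3q + 1  ⇒  6q = 5  ⇒  q = 5/6.
The value is the server's expected payoff against this mix (using serve Body): (5/6)·(-1) + (1/6)·(-4) = -3/2.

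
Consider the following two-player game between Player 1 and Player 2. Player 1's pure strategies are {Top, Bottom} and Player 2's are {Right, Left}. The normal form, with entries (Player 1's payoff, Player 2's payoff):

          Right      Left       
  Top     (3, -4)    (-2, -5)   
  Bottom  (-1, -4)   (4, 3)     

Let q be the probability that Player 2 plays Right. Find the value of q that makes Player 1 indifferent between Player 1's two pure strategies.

q = 3/5

For Player 1 to be willing to mix, Player 1 must be indifferent between Top and Bottom, which pins down Player 2's mix.
  Player 1's expected payoff from Top: q·3 + (1−q)·(-2) = 5q - 2
  Player 1's expected payoff from Bottom: q·(-1) + (1−q)·4 = -5q + 4
  5q - 2 = -5q + 4  ⇒  10q = 6  ⇒  q = 3/5.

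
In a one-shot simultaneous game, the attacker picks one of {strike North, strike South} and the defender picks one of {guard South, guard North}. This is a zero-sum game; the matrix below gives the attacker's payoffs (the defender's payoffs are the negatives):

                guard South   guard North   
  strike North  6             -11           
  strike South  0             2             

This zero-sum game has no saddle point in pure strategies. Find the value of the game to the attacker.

v = 12/19

For the attacker to be willing to mix, the attacker must be indifferent between strike North and strike South, which pins down the defender's mix.
  the attacker's payoff to strike North: q·6 + (1−q)·(-11) = 17q - 11
  the attacker's payoff to strike South: q·0 + (1−q)·2 = -2q + 2
  17q - 11 = -2q + 2  ⇒  19q = 13  ⇒  q = 13/19.
The value is the attacker's expected payoff against this mix (using strike North): (13/19)·6 + (6/19)·(-11) = 12/19.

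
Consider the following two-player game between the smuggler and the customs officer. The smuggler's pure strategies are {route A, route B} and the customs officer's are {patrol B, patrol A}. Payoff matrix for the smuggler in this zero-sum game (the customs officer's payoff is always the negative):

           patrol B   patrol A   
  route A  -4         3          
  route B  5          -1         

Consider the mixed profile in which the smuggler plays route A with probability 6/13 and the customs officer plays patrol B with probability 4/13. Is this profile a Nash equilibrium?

Check the customs officer's indifference given the smuggler's mix p = 6/13:
  payoff from patrol B = -11/13; payoff from patrol A = -11/13 — equal.
Check the smuggler's indifference given the customs officer's mix q = 4/13:
  payoff from route A = 11/13; payoff from route B = 11/13 — equal.
Both players are indifferent, so neither can profitably deviate.

Yes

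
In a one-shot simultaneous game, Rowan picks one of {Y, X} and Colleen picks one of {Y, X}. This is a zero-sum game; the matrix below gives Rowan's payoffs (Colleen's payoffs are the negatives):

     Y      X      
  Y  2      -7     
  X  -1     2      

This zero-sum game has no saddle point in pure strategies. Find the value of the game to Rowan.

Rowan's indifference between Y and X determines Colleen's mixing probability q:
  Rowan's expected payoff from Y: q·2 + (1−q)·(-7) = 9q - 7
  Rowan's expected payoff from X: q·(-1) + (1−q)·2 = -3q + 2
  9q - 7 = -3q + 2  ⇒  12q = 9  ⇒  q = 3/4.
The value is Rowan's expected payoff against this mix (using Y): (3/4)·2 + (1/4)·(-7) = -1/4.

v = -1/4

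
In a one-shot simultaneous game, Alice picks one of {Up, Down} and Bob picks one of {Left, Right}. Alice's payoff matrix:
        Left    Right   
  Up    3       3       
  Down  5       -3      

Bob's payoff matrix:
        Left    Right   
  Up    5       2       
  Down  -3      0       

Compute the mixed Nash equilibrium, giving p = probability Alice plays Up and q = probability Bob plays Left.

For Bob to be willing to mix, Bob must be indifferent between Left and Right, which pins down Alice's mix.
  Bob's payoff to Left: p·5 + (1−p)·(-3) = 8p - 3
  Bob's payoff to Right: p·2 + (1−p)·0 = 2p
  8p - 3 = 2p  ⇒  6p = 3  ⇒  p = 1/2.
Alice's indifference between Up and Down determines Bob's mixing probability q:
  Alice's expected payoff from Up: q·3 + (1−q)·3 = 3
  Alice's expected payoff from Down: q·5 + (1−q)·(-3) = 8q - 3
  3 = 8q - 3  ⇒  -8q = -6  ⇒  q = 3/4.

p = 1/2, q = 3/4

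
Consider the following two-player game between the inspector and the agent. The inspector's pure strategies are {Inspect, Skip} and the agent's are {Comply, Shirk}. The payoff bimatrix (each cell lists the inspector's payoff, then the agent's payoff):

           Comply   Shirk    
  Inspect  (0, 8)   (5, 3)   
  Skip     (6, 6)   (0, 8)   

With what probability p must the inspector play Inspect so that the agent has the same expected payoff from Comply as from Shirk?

For the agent to be willing to mix, the agent must be indifferent between Comply and Shirk, which pins down the inspector's mix.
  the agent's expected payoff from Comply: p·8 + (1−p)·6 = 2p + 6
  the agent's expected payoff from Shirk: p·3 + (1−p)·8 = -5p + 8
  2p + 6 = -5p + 8  ⇒  7p = 2  ⇒  p = 2/7.

p = 2/7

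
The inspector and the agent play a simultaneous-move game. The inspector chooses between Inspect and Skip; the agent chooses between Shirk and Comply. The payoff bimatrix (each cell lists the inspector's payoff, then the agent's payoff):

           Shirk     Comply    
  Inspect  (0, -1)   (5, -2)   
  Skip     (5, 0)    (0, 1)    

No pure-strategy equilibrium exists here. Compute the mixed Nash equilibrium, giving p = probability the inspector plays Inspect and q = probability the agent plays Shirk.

p = 1/2, q = 1/2

In a mixed equilibrium the agent is indifferent between Shirk and Comply; this condition fixes p.
  the agent's expected payoff from Shirk: p·(-1) + (1−p)·0 = -p
  the agent's expected payoff from Comply: p·(-2) + (1−p)·1 = -3p + 1
  -p = -3p + 1  ⇒  2p = 1  ⇒  p = 1/2.
The agent's mix must leave the inspector indifferent between Inspect and Skip.
  the inspector's payoff to Inspect: q·0 + (1−q)·5 = -5q + 5
  the inspector's payoff to Skip: q·5 + (1−q)·0 = 5q
  -5q + 5 = 5q  ⇒  -10q = -5  ⇒  q = 1/2.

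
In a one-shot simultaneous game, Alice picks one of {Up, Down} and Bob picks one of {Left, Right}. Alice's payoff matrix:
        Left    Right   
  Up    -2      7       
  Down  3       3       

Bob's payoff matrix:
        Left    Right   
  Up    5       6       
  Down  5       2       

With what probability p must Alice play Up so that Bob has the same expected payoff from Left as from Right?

p = 3/4

Bob's indifference between Left and Right determines Alice's mixing probability p:
  Bob's payoff to Left: p·5 + (1−p)·5 = 5
  Bob's payoff to Right: p·6 + (1−p)·2 = 4p + 2
  5 = 4p + 2  ⇒  -4p = -3  ⇒  p = 3/4.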